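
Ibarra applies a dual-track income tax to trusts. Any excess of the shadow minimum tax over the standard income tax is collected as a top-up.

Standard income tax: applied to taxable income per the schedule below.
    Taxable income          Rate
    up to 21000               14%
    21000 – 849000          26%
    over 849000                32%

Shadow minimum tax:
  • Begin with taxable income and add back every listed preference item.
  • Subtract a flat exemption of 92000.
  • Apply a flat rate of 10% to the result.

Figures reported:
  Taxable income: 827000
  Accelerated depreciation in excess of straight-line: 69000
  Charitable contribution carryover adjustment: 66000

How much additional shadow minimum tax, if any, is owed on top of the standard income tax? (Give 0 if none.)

0

Standard income tax:
  21000 × 14% = 2940
  806000 × 26% = 209560
  → 212500

Shadow minimum tax:
  Adjusted income: 827000 + 69000 + 66000 = 962000
  Less exemption 92000 → base 870000
  870000 × 10% = 87000

87000 ≤ 212500, so no add-on is due.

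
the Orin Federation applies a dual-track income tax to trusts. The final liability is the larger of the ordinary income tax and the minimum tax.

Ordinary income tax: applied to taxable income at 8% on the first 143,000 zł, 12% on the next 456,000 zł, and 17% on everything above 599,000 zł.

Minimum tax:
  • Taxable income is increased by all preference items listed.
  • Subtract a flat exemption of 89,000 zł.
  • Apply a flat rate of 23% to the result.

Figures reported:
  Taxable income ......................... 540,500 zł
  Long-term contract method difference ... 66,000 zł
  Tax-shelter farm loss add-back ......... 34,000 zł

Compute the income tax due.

Ordinary income tax:
  143,000 zł × 8% = 11,440 zł
  397,500 zł × 12% = 47,700 zł
  → 59,140 zł

Minimum tax:
  Adjusted income: 540,500 zł + 66,000 zł + 34,000 zł = 640,500 zł
  Less exemption 89,000 zł → base 551,500 zł
  551,500 zł × 23% = 126,845 zł

126,845 zł > 59,140 zł, so the minimum tax is the binding amount.

126,845 zł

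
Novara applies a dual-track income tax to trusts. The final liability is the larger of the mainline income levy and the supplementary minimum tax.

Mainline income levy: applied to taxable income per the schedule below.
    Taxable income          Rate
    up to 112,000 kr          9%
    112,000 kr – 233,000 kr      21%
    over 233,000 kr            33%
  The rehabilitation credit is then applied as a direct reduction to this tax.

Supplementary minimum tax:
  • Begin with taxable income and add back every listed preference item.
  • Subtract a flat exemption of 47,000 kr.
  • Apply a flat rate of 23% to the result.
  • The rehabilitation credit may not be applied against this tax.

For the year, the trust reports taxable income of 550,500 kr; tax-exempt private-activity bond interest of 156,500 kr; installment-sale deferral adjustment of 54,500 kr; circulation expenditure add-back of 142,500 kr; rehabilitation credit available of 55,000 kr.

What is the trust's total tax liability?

197,110 kr

Mainline income levy:
  112,000 kr × 9% = 10,080 kr
  121,000 kr × 21% = 25,410 kr
  317,500 kr × 33% = 104,775 kr
  → 140,265 kr
  Less rehabilitation credit 55,000 kr → 85,265 kr

Supplementary minimum tax:
  Adjusted income: 550,500 kr + 156,500 kr + 54,500 kr + 142,500 kr = 904,000 kr
  Less exemption 47,000 kr → base 857,000 kr
  857,000 kr × 23% = 197,110 kr

197,110 kr > 85,265 kr, so the supplementary minimum tax is the binding amount.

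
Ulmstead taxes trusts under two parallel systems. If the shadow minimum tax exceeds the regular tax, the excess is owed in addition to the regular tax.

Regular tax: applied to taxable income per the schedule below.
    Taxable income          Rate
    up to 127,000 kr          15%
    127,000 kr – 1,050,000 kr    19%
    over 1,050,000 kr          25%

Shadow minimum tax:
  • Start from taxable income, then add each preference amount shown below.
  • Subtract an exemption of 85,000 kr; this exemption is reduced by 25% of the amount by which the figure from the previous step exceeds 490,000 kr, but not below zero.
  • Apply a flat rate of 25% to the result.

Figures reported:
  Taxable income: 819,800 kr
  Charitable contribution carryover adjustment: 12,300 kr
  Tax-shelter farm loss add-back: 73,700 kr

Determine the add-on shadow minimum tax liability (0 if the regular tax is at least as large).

Shadow minimum tax:
  Adjusted income: 819,800 kr + 12,300 kr + 73,700 kr = 905,800 kr
  Exemption: 25% × (905,800 kr − 490,000 kr) = 103,950 kr ≥ 85,000 kr, so the exemption is fully phased out
  Base: 905,800 kr − 0 kr = 905,800 kr
  905,800 kr × 25% = 226,450 kr

Regular tax:
  127,000 kr × 15% = 19,050 kr
  692,800 kr × 19% = 131,632 kr
  → 150,682 kr

Excess of shadow minimum tax over regular tax: 226,450 kr − 150,682 kr = 75,768 kr.

75,768 kr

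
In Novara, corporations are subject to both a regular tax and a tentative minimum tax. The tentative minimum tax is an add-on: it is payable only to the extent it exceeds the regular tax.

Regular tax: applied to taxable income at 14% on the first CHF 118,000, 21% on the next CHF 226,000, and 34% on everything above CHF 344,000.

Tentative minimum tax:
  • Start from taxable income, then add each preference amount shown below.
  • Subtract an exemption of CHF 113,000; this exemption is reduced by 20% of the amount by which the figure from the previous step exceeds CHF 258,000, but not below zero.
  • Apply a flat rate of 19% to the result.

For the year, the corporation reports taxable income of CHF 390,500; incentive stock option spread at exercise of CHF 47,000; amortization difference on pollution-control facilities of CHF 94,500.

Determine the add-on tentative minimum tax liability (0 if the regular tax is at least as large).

CHF 10,232

Tentative minimum tax:
  Adjusted income: CHF 390,500 + CHF 47,000 + CHF 94,500 = CHF 532,000
  Exemption: CHF 113,000 − 20% × (CHF 532,000 − CHF 258,000) = CHF 113,000 − CHF 54,800 = CHF 58,200
  Base: CHF 532,000 − CHF 58,200 = CHF 473,800
  CHF 473,800 × 19% = CHF 90,022

Regular tax:
  CHF 118,000 × 14% = CHF 16,520
  CHF 226,000 × 21% = CHF 47,460
  CHF 46,500 × 34% = CHF 15,810
  → CHF 79,790

Excess of tentative minimum tax over regular tax: CHF 90,022 − CHF 79,790 = CHF 10,232.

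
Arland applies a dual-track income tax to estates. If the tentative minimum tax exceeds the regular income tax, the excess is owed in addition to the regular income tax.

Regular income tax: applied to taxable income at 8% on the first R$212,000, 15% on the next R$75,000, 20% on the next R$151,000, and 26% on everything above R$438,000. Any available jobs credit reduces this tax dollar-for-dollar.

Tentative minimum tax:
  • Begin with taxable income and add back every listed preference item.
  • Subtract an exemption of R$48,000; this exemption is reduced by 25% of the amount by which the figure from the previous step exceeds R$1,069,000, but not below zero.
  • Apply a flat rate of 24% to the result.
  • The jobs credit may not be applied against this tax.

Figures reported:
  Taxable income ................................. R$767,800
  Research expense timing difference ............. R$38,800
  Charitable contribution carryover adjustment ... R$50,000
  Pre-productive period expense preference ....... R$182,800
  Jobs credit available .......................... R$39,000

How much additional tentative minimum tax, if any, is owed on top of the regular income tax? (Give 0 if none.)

Regular income tax:
  R$212,000 × 8% = R$16,960
  R$75,000 × 15% = R$11,250
  R$151,000 × 20% = R$30,200
  R$329,800 × 26% = R$85,748
  → R$144,158
  Less jobs credit R$39,000 → R$105,158

Tentative minimum tax:
  Adjusted income: R$767,800 + R$38,800 + R$50,000 + R$182,800 = R$1,039,400
  Exemption: R$1,039,400 ≤ R$1,069,000, so full R$48,000 applies
  Base: R$1,039,400 − R$48,000 = R$991,400
  R$991,400 × 24% = R$237,936

Excess of tentative minimum tax over regular income tax: R$237,936 − R$105,158 = R$132,778.

R$132,778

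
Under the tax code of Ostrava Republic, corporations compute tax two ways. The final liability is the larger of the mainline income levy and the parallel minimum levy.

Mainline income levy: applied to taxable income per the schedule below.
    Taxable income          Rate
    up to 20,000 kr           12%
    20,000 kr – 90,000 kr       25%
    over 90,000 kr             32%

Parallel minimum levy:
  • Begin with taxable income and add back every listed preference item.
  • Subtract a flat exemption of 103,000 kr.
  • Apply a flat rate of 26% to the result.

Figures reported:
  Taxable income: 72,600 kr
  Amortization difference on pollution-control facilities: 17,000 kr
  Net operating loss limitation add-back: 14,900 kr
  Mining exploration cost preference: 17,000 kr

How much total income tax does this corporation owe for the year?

Mainline income levy:
  20,000 kr × 12% = 2,400 kr
  52,600 kr × 25% = 13,150 kr
  → 15,550 kr

Parallel minimum levy:
  Adjusted income: 72,600 kr + 17,000 kr + 14,900 kr + 17,000 kr = 121,500 kr
  Less exemption 103,000 kr → base 18,500 kr
  18,500 kr × 26% = 4,810 kr

15,550 kr > 4,810 kr, so the mainline income levy governs.

15,550 kr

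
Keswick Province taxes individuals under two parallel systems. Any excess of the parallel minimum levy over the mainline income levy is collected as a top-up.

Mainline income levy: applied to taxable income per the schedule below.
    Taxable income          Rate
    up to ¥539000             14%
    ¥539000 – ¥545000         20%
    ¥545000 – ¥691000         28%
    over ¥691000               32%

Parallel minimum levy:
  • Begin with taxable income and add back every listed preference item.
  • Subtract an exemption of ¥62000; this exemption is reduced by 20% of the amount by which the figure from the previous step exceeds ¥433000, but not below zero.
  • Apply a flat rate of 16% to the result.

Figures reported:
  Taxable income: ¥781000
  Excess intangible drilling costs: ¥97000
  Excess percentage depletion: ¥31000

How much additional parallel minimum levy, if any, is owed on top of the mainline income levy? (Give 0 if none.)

¥0

Parallel minimum levy:
  Adjusted income: ¥781000 + ¥97000 + ¥31000 = ¥909000
  Exemption: 20% × (¥909000 − ¥433000) = ¥95200 ≥ ¥62000, so the exemption is fully phased out
  Base: ¥909000 − ¥0 = ¥909000
  ¥909000 × 16% = ¥145440

Mainline income levy:
  ¥539000 × 14% = ¥75460
  ¥6000 × 20% = ¥1200
  ¥146000 × 28% = ¥40880
  ¥90000 × 32% = ¥28800
  → ¥146340

¥145440 ≤ ¥146340, so no add-on is due.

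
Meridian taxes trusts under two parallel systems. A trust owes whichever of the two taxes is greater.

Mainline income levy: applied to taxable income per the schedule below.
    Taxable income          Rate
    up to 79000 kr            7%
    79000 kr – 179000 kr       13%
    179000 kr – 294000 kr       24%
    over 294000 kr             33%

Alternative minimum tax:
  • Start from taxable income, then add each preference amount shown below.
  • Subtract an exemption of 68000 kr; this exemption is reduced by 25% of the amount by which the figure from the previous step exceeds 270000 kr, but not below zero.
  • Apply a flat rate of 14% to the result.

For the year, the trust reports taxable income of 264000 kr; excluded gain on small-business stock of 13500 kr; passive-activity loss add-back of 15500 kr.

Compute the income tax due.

Alternative minimum tax:
  Adjusted income: 264000 kr + 13500 kr + 15500 kr = 293000 kr
  Exemption: 68000 kr − 25% × (293000 kr − 270000 kr) = 68000 kr − 5750 kr = 62250 kr
  Base: 293000 kr − 62250 kr = 230750 kr
  230750 kr × 14% = 32305 kr

Mainline income levy:
  79000 kr × 7% = 5530 kr
  100000 kr × 13% = 13000 kr
  85000 kr × 24% = 20400 kr
  → 38930 kr

38930 kr > 32305 kr, so the mainline income levy governs.

38930 kr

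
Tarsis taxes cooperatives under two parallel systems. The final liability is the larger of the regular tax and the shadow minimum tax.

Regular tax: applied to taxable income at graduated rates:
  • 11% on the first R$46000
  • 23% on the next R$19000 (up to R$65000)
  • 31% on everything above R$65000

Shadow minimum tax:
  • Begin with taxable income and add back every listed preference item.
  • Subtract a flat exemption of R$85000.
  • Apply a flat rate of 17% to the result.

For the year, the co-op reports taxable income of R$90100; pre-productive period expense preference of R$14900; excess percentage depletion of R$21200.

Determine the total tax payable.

Shadow minimum tax:
  Adjusted income: R$90100 + R$14900 + R$21200 = R$126200
  Less exemption R$85000 → base R$41200
  R$41200 × 17% = R$7004

Regular tax:
  R$46000 × 11% = R$5060
  R$19000 × 23% = R$4370
  R$25100 × 31% = R$7781
  → R$17211

R$17211 > R$7004, so the regular tax governs.

R$17211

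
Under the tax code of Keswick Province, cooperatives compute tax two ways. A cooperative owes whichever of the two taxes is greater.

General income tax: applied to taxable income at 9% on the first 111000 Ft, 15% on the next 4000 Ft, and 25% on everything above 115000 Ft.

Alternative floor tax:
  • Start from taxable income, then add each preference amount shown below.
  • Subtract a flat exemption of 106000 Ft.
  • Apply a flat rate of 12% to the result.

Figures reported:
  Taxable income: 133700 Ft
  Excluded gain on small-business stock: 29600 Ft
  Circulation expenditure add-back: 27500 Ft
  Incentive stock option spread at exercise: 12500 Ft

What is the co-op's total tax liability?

15265 Ft

Alternative floor tax:
  Adjusted income: 133700 Ft + 29600 Ft + 27500 Ft + 12500 Ft = 203300 Ft
  Less exemption 106000 Ft → base 97300 Ft
  97300 Ft × 12% = 11676 Ft

General income tax:
  111000 Ft × 9% = 9990 Ft
  4000 Ft × 15% = 600 Ft
  18700 Ft × 25% = 4675 Ft
  → 15265 Ft

15265 Ft > 11676 Ft, so the general income tax governs.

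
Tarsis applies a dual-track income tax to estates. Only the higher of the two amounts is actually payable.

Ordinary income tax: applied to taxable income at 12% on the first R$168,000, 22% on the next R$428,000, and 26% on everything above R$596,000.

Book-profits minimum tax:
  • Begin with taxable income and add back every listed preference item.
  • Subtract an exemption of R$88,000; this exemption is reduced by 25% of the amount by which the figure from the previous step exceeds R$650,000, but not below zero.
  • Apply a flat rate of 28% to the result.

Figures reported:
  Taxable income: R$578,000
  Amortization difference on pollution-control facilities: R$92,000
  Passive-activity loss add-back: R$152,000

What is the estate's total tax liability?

R$217,560

Ordinary income tax:
  R$168,000 × 12% = R$20,160
  R$410,000 × 22% = R$90,200
  → R$110,360

Book-profits minimum tax:
  Adjusted income: R$578,000 + R$92,000 + R$152,000 = R$822,000
  Exemption: R$88,000 − 25% × (R$822,000 − R$650,000) = R$88,000 − R$43,000 = R$45,000
  Base: R$822,000 − R$45,000 = R$777,000
  R$777,000 × 28% = R$217,560

R$217,560 > R$110,360, so the book-profits minimum tax is the binding amount.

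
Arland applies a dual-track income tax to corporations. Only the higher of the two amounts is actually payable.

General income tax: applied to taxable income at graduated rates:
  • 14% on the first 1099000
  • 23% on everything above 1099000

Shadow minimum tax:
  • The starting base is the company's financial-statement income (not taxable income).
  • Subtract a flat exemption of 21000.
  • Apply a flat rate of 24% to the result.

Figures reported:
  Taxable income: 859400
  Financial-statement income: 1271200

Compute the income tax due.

300048

General income tax:
  859400 × 14% = 120316

Shadow minimum tax:
  Base (financial-statement income): 1271200
  Less exemption 21000 → base 1250200
  1250200 × 24% = 300048

300048 > 120316, so the shadow minimum tax is the binding amount.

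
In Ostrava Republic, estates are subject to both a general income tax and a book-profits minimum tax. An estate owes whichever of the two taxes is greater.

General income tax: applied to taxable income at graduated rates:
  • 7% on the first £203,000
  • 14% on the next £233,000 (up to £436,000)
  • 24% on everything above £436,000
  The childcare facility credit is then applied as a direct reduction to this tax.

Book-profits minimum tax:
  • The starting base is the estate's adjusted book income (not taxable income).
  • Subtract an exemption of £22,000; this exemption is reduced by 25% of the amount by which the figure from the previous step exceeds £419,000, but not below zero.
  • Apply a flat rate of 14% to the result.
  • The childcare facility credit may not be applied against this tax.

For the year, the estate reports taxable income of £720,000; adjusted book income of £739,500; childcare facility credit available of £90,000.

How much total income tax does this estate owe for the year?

£103,530

Book-profits minimum tax:
  Base (adjusted book income): £739,500
  Exemption: 25% × (£739,500 − £419,000) = £80,125 ≥ £22,000, so the exemption is fully phased out
  Base: £739,500 − £0 = £739,500
  £739,500 × 14% = £103,530

General income tax:
  £203,000 × 7% = £14,210
  £233,000 × 14% = £32,620
  £284,000 × 24% = £68,160
  → £114,990
  Less childcare facility credit £90,000 → £24,990

£103,530 > £24,990, so the book-profits minimum tax is the binding amount.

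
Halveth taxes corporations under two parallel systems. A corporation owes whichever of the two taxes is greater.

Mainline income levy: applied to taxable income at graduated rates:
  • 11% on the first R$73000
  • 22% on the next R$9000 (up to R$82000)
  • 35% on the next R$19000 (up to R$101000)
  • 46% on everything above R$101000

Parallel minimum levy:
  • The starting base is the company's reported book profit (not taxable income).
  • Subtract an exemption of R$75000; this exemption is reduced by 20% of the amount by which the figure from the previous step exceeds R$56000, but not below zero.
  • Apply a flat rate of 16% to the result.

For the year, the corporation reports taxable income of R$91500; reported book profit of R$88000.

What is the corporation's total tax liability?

R$13335

Mainline income levy:
  R$73000 × 11% = R$8030
  R$9000 × 22% = R$1980
  R$9500 × 35% = R$3325
  → R$13335

Parallel minimum levy:
  Base (reported book profit): R$88000
  Exemption: R$75000 − 20% × (R$88000 − R$56000) = R$75000 − R$6400 = R$68600
  Base: R$88000 − R$68600 = R$19400
  R$19400 × 16% = R$3104

R$13335 > R$3104, so the mainline income levy governs.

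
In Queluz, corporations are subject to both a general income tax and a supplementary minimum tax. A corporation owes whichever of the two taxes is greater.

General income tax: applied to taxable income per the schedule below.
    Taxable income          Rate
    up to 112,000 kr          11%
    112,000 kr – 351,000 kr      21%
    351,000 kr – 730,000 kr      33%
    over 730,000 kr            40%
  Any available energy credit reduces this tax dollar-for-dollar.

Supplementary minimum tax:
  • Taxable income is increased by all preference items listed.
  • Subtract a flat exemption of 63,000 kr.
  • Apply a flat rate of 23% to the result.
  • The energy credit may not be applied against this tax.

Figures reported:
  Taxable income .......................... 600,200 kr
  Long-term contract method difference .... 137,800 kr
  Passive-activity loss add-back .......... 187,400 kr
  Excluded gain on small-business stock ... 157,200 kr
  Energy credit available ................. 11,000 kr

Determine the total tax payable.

234,508 kr

Supplementary minimum tax:
  Adjusted income: 600,200 kr + 137,800 kr + 187,400 kr + 157,200 kr = 1,082,600 kr
  Less exemption 63,000 kr → base 1,019,600 kr
  1,019,600 kr × 23% = 234,508 kr

General income tax:
  112,000 kr × 11% = 12,320 kr
  239,000 kr × 21% = 50,190 kr
  249,200 kr × 33% = 82,236 kr
  → 144,746 kr
  Less energy credit 11,000 kr → 133,746 kr

234,508 kr > 133,746 kr, so the supplementary minimum tax is the binding amount.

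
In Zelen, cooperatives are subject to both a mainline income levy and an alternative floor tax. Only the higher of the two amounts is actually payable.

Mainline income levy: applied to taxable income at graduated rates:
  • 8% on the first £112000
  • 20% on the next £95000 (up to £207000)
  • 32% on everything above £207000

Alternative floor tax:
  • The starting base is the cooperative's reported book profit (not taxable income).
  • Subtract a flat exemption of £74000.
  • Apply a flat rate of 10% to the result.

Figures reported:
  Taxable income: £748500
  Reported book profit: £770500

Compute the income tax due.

Mainline income levy:
  £112000 × 8% = £8960
  £95000 × 20% = £19000
  £541500 × 32% = £173280
  → £201240

Alternative floor tax:
  Base (reported book profit): £770500
  Less exemption £74000 → base £696500
  £696500 × 10% = £69650

£201240 > £69650, so the mainline income levy governs.

£201240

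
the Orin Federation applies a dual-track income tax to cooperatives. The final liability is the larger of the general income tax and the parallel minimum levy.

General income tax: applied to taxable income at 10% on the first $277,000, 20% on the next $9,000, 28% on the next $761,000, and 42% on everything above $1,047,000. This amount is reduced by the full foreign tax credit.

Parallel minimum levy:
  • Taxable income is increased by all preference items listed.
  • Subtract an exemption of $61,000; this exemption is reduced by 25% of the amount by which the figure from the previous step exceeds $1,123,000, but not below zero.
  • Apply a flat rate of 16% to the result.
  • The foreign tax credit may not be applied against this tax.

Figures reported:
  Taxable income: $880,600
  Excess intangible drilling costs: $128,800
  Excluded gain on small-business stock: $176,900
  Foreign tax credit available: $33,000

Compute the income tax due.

$182,580

General income tax:
  $277,000 × 10% = $27,700
  $9,000 × 20% = $1,800
  $594,600 × 28% = $166,488
  → $195,988
  Less foreign tax credit $33,000 → $162,988

Parallel minimum levy:
  Adjusted income: $880,600 + $128,800 + $176,900 = $1,186,300
  Exemption: $61,000 − 25% × ($1,186,300 − $1,123,000) = $61,000 − $15,825 = $45,175
  Base: $1,186,300 − $45,175 = $1,141,125
  $1,141,125 × 16% = $182,580

$182,580 > $162,988, so the parallel minimum levy is the binding amount.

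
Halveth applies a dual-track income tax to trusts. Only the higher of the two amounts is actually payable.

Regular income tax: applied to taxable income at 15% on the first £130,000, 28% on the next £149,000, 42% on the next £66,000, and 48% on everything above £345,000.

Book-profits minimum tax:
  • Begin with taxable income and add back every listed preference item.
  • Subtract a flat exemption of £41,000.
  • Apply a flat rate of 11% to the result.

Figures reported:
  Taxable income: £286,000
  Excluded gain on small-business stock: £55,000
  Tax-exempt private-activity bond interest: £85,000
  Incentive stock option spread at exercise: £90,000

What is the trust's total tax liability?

£64,160

Book-profits minimum tax:
  Adjusted income: £286,000 + £55,000 + £85,000 + £90,000 = £516,000
  Less exemption £41,000 → base £475,000
  £475,000 × 11% = £52,250

Regular income tax:
  £130,000 × 15% = £19,500
  £149,000 × 28% = £41,720
  £7,000 × 42% = £2,940
  → £64,160

£64,160 > £52,250, so the regular income tax governs.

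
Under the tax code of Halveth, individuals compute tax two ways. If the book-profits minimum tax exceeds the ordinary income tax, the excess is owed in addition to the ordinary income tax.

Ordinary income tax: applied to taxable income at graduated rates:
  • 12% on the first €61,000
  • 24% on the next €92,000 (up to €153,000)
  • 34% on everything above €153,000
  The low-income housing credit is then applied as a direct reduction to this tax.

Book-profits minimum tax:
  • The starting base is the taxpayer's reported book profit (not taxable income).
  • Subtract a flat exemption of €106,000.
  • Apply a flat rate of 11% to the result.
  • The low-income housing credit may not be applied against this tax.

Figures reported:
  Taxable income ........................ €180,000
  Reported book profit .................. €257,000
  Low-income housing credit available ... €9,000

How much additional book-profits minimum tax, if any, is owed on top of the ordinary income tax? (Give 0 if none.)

€0

Ordinary income tax:
  €61,000 × 12% = €7,320
  €92,000 × 24% = €22,080
  €27,000 × 34% = €9,180
  → €38,580
  Less low-income housing credit €9,000 → €29,580

Book-profits minimum tax:
  Base (reported book profit): €257,000
  Less exemption €106,000 → base €151,000
  €151,000 × 11% = €16,610

€16,610 ≤ €29,580, so no add-on is due.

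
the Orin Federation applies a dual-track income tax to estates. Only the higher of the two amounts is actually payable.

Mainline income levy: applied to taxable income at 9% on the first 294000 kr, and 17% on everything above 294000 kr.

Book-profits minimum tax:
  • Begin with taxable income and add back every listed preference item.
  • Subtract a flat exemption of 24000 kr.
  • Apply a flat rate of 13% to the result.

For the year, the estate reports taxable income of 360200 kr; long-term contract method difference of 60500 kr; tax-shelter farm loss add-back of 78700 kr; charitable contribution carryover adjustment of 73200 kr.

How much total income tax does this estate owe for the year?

71318 kr

Mainline income levy:
  294000 kr × 9% = 26460 kr
  66200 kr × 17% = 11254 kr
  → 37714 kr

Book-profits minimum tax:
  Adjusted income: 360200 kr + 60500 kr + 78700 kr + 73200 kr = 572600 kr
  Less exemption 24000 kr → base 548600 kr
  548600 kr × 13% = 71318 kr

71318 kr > 37714 kr, so the book-profits minimum tax is the binding amount.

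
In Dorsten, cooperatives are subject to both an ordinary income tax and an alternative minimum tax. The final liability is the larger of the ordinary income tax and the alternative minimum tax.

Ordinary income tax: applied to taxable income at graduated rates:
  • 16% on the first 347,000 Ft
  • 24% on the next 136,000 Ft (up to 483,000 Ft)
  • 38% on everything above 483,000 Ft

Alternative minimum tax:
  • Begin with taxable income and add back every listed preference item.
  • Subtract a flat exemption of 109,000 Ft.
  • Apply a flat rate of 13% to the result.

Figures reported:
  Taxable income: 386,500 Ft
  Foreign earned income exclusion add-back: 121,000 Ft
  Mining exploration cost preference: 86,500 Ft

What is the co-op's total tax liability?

Ordinary income tax:
  347,000 Ft × 16% = 55,520 Ft
  39,500 Ft × 24% = 9,480 Ft
  → 65,000 Ft

Alternative minimum tax:
  Adjusted income: 386,500 Ft + 121,000 Ft + 86,500 Ft = 594,000 Ft
  Less exemption 109,000 Ft → base 485,000 Ft
  485,000 Ft × 13% = 63,050 Ft

65,000 Ft > 63,050 Ft, so the ordinary income tax governs.

65,000 Ft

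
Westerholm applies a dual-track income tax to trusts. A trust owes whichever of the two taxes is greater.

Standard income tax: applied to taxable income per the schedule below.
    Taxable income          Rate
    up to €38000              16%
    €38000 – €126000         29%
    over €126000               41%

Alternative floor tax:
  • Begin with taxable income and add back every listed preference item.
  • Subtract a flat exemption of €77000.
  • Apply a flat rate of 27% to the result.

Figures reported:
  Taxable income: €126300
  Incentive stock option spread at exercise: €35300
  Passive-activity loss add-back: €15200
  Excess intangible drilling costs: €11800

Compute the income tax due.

Standard income tax:
  €38000 × 16% = €6080
  €88000 × 29% = €25520
  €300 × 41% = €123
  → €31723

Alternative floor tax:
  Adjusted income: €126300 + €35300 + €15200 + €11800 = €188600
  Less exemption €77000 → base €111600
  €111600 × 27% = €30132

€31723 > €30132, so the standard income tax governs.

€31723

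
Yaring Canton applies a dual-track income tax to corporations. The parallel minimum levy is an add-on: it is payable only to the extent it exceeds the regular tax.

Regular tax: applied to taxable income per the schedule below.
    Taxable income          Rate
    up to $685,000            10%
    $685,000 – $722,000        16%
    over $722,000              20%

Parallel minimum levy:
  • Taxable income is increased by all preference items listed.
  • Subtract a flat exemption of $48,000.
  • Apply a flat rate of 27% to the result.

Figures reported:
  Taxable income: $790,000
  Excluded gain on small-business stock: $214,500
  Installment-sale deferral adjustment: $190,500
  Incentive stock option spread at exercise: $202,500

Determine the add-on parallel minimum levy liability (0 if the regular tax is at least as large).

Parallel minimum levy:
  Adjusted income: $790,000 + $214,500 + $190,500 + $202,500 = $1,397,500
  Less exemption $48,000 → base $1,349,500
  $1,349,500 × 27% = $364,365

Regular tax:
  $685,000 × 10% = $68,500
  $37,000 × 16% = $5,920
  $68,000 × 20% = $13,600
  → $88,020

Excess of parallel minimum levy over regular tax: $364,365 − $88,020 = $276,345.

$276,345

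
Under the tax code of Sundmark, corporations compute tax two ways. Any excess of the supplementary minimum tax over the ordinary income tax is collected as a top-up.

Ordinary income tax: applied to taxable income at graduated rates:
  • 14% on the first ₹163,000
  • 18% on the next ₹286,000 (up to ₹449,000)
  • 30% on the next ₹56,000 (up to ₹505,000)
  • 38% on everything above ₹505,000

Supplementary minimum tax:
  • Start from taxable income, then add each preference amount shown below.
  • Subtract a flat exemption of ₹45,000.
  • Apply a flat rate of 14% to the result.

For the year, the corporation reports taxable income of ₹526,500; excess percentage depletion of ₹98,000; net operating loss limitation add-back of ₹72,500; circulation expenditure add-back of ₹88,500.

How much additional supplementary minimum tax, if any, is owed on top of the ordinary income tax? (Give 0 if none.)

Ordinary income tax:
  ₹163,000 × 14% = ₹22,820
  ₹286,000 × 18% = ₹51,480
  ₹56,000 × 30% = ₹16,800
  ₹21,500 × 38% = ₹8,170
  → ₹99,270

Supplementary minimum tax:
  Adjusted income: ₹526,500 + ₹98,000 + ₹72,500 + ₹88,500 = ₹785,500
  Less exemption ₹45,000 → base ₹740,500
  ₹740,500 × 14% = ₹103,670

Excess of supplementary minimum tax over ordinary income tax: ₹103,670 − ₹99,270 = ₹4,400.

₹4,400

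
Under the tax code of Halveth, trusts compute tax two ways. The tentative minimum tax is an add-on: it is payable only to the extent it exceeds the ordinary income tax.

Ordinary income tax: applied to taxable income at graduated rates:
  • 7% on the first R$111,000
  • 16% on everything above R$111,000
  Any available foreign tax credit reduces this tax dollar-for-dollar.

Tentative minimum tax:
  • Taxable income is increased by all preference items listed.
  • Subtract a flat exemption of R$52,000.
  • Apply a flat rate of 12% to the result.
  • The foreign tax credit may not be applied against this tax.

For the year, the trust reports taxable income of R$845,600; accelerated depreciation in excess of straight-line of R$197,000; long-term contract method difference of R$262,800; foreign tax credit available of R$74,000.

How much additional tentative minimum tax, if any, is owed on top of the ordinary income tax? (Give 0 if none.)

R$99,102

Ordinary income tax:
  R$111,000 × 7% = R$7,770
  R$734,600 × 16% = R$117,536
  → R$125,306
  Less foreign tax credit R$74,000 → R$51,306

Tentative minimum tax:
  Adjusted income: R$845,600 + R$197,000 + R$262,800 = R$1,305,400
  Less exemption R$52,000 → base R$1,253,400
  R$1,253,400 × 12% = R$150,408

Excess of tentative minimum tax over ordinary income tax: R$150,408 − R$51,306 = R$99,102.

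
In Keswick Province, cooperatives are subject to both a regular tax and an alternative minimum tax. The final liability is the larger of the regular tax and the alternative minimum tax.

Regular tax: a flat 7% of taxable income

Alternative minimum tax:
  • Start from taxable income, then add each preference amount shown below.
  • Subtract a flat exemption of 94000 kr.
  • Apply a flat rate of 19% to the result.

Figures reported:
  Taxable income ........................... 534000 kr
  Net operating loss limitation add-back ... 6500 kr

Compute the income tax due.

84835 kr

Regular tax:
  534000 kr × 7% = 37380 kr

Alternative minimum tax:
  Adjusted income: 534000 kr + 6500 kr = 540500 kr
  Less exemption 94000 kr → base 446500 kr
  446500 kr × 19% = 84835 kr

84835 kr > 37380 kr, so the alternative minimum tax is the binding amount.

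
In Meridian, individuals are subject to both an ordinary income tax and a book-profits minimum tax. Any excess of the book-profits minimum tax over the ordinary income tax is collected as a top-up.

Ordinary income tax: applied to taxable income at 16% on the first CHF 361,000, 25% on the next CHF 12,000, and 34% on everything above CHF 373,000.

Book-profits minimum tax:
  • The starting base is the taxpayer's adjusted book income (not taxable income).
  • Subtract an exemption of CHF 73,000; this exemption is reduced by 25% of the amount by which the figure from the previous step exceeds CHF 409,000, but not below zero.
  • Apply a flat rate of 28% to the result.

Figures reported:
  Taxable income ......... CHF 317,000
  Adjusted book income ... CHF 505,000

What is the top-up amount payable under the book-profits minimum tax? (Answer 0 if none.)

CHF 76,960

Book-profits minimum tax:
  Base (adjusted book income): CHF 505,000
  Exemption: CHF 73,000 − 25% × (CHF 505,000 − CHF 409,000) = CHF 73,000 − CHF 24,000 = CHF 49,000
  Base: CHF 505,000 − CHF 49,000 = CHF 456,000
  CHF 456,000 × 28% = CHF 127,680

Ordinary income tax:
  CHF 317,000 × 16% = CHF 50,720

Excess of book-profits minimum tax over ordinary income tax: CHF 127,680 − CHF 50,720 = CHF 76,960.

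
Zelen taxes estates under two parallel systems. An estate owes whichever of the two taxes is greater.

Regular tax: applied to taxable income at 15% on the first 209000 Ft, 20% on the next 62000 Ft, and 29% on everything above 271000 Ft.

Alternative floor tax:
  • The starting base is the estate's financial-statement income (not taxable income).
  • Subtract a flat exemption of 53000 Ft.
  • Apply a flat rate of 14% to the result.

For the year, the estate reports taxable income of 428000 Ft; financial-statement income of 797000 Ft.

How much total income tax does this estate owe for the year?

104160 Ft

Alternative floor tax:
  Base (financial-statement income): 797000 Ft
  Less exemption 53000 Ft → base 744000 Ft
  744000 Ft × 14% = 104160 Ft

Regular tax:
  209000 Ft × 15% = 31350 Ft
  62000 Ft × 20% = 12400 Ft
  157000 Ft × 29% = 45530 Ft
  → 89280 Ft

104160 Ft > 89280 Ft, so the alternative floor tax is the binding amount.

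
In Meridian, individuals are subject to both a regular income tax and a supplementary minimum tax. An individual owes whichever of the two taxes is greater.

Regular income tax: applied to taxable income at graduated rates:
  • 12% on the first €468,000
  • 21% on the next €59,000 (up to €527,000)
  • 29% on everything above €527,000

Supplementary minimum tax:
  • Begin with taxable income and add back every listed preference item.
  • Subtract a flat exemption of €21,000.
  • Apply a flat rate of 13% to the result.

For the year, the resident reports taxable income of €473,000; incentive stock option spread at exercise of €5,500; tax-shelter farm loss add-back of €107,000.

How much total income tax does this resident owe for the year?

Supplementary minimum tax:
  Adjusted income: €473,000 + €5,500 + €107,000 = €585,500
  Less exemption €21,000 → base €564,500
  €564,500 × 13% = €73,385

Regular income tax:
  €468,000 × 12% = €56,160
  €5,000 × 21% = €1,050
  → €57,210

€73,385 > €57,210, so the supplementary minimum tax is the binding amount.

€73,385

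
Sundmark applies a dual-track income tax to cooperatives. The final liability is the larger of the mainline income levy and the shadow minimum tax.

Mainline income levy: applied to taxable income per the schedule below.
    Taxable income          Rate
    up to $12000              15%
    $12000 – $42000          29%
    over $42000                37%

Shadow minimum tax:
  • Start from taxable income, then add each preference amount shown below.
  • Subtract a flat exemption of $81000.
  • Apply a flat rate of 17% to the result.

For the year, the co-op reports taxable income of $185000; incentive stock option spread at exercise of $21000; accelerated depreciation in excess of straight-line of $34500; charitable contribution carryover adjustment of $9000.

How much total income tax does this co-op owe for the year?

$63410

Mainline income levy:
  $12000 × 15% = $1800
  $30000 × 29% = $8700
  $143000 × 37% = $52910
  → $63410

Shadow minimum tax:
  Adjusted income: $185000 + $21000 + $34500 + $9000 = $249500
  Less exemption $81000 → base $168500
  $168500 × 17% = $28645

$63410 > $28645, so the mainline income levy governs.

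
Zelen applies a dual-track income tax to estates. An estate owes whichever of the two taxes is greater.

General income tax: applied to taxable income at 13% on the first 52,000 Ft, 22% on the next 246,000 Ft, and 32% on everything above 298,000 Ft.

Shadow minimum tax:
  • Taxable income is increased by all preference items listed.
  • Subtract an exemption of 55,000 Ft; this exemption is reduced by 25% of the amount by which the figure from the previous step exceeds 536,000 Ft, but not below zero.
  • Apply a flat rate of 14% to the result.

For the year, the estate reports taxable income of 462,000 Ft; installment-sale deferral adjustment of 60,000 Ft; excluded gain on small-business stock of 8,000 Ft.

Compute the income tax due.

113,360 Ft

Shadow minimum tax:
  Adjusted income: 462,000 Ft + 60,000 Ft + 8,000 Ft = 530,000 Ft
  Exemption: 530,000 Ft ≤ 536,000 Ft, so full 55,000 Ft applies
  Base: 530,000 Ft − 55,000 Ft = 475,000 Ft
  475,000 Ft × 14% = 66,500 Ft

General income tax:
  52,000 Ft × 13% = 6,760 Ft
  246,000 Ft × 22% = 54,120 Ft
  164,000 Ft × 32% = 52,480 Ft
  → 113,360 Ft

113,360 Ft > 66,500 Ft, so the general income tax governs.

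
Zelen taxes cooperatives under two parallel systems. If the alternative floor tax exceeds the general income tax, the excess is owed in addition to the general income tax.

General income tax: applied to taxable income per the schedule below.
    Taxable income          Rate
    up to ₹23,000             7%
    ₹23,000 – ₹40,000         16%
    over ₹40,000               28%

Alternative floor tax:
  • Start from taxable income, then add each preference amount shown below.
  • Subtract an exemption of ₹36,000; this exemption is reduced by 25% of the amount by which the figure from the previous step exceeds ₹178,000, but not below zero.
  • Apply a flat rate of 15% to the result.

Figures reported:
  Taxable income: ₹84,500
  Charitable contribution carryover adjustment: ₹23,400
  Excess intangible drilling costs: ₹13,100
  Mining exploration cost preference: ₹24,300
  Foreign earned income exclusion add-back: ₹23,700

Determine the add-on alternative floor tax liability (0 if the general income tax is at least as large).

General income tax:
  ₹23,000 × 7% = ₹1,610
  ₹17,000 × 16% = ₹2,720
  ₹44,500 × 28% = ₹12,460
  → ₹16,790

Alternative floor tax:
  Adjusted income: ₹84,500 + ₹23,400 + ₹13,100 + ₹24,300 + ₹23,700 = ₹169,000
  Exemption: ₹169,000 ≤ ₹178,000, so full ₹36,000 applies
  Base: ₹169,000 − ₹36,000 = ₹133,000
  ₹133,000 × 15% = ₹19,950

Excess of alternative floor tax over general income tax: ₹19,950 − ₹16,790 = ₹3,160.

₹3,160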